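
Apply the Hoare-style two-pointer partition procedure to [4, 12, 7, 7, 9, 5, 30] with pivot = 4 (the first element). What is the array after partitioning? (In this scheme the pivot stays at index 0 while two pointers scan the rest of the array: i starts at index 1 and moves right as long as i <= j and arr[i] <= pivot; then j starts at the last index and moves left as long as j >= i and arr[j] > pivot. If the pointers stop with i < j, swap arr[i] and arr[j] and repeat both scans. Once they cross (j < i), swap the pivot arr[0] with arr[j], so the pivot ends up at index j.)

Hoare-style two-pointer partition with pivot = 4:

Initial array: [4, 12, 7, 7, 9, 5, 30]

Pointers start at i = 1, j = 6.
i ends at 1, j ends at 0: the pointers have crossed (j < i), so scanning stops.

j = 0, so swapping arr[0] with arr[j] leaves the pivot at position 0: [4, 12, 7, 7, 9, 5, 30]
Pivot position: 0

After partitioning with pivot 4, the array becomes [4, 12, 7, 7, 9, 5, 30]. The pivot is placed at index 0. All elements to the left of the pivot are <= 4, and all elements to the right are > 4.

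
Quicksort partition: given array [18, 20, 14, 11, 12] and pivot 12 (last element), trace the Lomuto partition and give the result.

Lomuto partition with pivot = 12:

Initial array: [18, 20, 14, 11, 12]

arr[0]=18 > 12: no swap
arr[1]=20 > 12: no swap
arr[2]=14 > 12: no swap
arr[3]=11 <= 12: swap with position 0, array becomes [11, 20, 14, 18, 12]

Place pivot at position 1: [11, 12, 14, 18, 20]
Pivot position: 1

After partitioning with pivot 12, the array becomes [11, 12, 14, 18, 20]. The pivot is placed at index 1. All elements to the left of the pivot are <= 12, and all elements to the right are > 12.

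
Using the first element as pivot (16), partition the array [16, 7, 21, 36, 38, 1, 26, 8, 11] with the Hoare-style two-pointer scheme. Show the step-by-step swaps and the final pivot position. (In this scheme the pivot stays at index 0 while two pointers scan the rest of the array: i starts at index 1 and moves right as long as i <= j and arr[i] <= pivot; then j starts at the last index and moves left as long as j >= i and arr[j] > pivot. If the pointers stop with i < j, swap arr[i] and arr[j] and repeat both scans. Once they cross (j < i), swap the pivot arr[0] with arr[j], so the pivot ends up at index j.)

Hoare-style two-pointer partition with pivot = 16:

Initial array: [16, 7, 21, 36, 38, 1, 26, 8, 11]

Pointers start at i = 1, j = 8.
i stops at index 2 (arr[2]=21 > 16), j stops at index 8 (arr[8]=11 <= 16): swap arr[2] and arr[8], array becomes [16, 7, 11, 36, 38, 1, 26, 8, 21]
i stops at index 3 (arr[3]=36 > 16), j stops at index 7 (arr[7]=8 <= 16): swap arr[3] and arr[7], array becomes [16, 7, 11, 8, 38, 1, 26, 36, 21]
i stops at index 4 (arr[4]=38 > 16), j stops at index 5 (arr[5]=1 <= 16): swap arr[4] and arr[5], array becomes [16, 7, 11, 8, 1, 38, 26, 36, 21]
i ends at 5, j ends at 4: the pointers have crossed (j < i), so scanning stops.

Swap pivot arr[0] with arr[4] to place pivot at position 4: [1, 7, 11, 8, 16, 38, 26, 36, 21]
Pivot position: 4

After partitioning with pivot 16, the array becomes [1, 7, 11, 8, 16, 38, 26, 36, 21]. The pivot is placed at index 4. All elements to the left of the pivot are <= 16, and all elements to the right are > 16.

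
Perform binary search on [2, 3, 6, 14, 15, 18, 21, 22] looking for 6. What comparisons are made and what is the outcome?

Binary search for 6 in [2, 3, 6, 14, 15, 18, 21, 22]:

lo=0, hi=7, mid=3, arr[mid]=14 -> 14 > 6, search left half
lo=0, hi=2, mid=1, arr[mid]=3 -> 3 < 6, search right half
lo=2, hi=2, mid=2, arr[mid]=6 -> Found target at index 2!

Binary search finds 6 at index 2 after 3 comparisons. The search repeatedly halves the search space by comparing with the middle element.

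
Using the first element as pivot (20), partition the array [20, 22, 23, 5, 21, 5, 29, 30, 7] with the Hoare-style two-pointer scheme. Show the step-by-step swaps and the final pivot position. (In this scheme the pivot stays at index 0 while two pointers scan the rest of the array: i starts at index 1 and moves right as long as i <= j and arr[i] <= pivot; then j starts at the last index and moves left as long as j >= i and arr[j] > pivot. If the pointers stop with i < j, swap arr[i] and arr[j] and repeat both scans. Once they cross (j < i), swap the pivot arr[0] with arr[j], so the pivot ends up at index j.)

Hoare-style two-pointer partition with pivot = 20:

Initial array: [20, 22, 23, 5, 21, 5, 29, 30, 7]

Pointers start at i = 1, j = 8.
i stops at index 1 (arr[1]=22 > 20), j stops at index 8 (arr[8]=7 <= 20): swap arr[1] and arr[8], array becomes [20, 7, 23, 5, 21, 5, 29, 30, 22]
i stops at index 2 (arr[2]=23 > 20), j stops at index 5 (arr[5]=5 <= 20): swap arr[2] and arr[5], array becomes [20, 7, 5, 5, 21, 23, 29, 30, 22]
i ends at 4, j ends at 3: the pointers have crossed (j < i), so scanning stops.

Swap pivot arr[0] with arr[3] to place pivot at position 3: [5, 7, 5, 20, 21, 23, 29, 30, 22]
Pivot position: 3

After partitioning with pivot 20, the array becomes [5, 7, 5, 20, 21, 23, 29, 30, 22]. The pivot is placed at index 3. All elements to the left of the pivot are <= 20, and all elements to the right are > 20.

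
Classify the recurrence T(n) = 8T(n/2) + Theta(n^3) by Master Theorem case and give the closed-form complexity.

Master Theorem for T(n) = 8T(n/2) + O(n^3):

a = 8, b = 2, c = 3
log_b(a) = log_2(8) = 3.0000

Case 2: c = 3 = log_2(8) = 3.0000
T(n) = O(n^3 log n) = O(n^3 log n)

For T(n) = 8T(n/2) + O(n^3): log_2(8) = 3.0000. This is Case 2 of the Master Theorem (c = log_b(a), equal work at all levels), giving O(n^3 log n).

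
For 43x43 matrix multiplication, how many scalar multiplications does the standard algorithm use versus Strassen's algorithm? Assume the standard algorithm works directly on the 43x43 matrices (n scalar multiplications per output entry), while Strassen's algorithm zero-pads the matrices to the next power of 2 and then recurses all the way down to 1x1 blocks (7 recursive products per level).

Matrix multiplication for 43x43 matrices:

Strassen's algorithm requires power-of-2 dimensions. Pad 43x43 to 64x64 (next power of 2).

Standard algorithm: 43^3 = 79507 multiplications
Strassen's algorithm: 7^(log2(64)) = 7^6 = 117649 multiplications
Difference: 79507 - 117649 = -38142 (Strassen uses MORE here due to padding overhead — for small or just-over-power-of-2 n, padding can outweigh the per-level savings)

Standard: 79507 multiplications (43^3). Strassen: 117649 multiplications (7^6, after padding to 64x64). Strassen reduces 8 recursive multiplications to 7 at each level.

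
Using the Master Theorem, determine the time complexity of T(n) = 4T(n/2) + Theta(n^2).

Master Theorem for T(n) = 4T(n/2) + O(n^2):

a = 4, b = 2, c = 2
log_b(a) = log_2(4) = 2.0000

Case 2: c = 2 = log_2(4) = 2.0000
T(n) = O(n^2 log n) = O(n^2 log n)

For T(n) = 4T(n/2) + O(n^2): log_2(4) = 2.0000. This is Case 2 of the Master Theorem (c = log_b(a), equal work at all levels), giving O(n^2 log n).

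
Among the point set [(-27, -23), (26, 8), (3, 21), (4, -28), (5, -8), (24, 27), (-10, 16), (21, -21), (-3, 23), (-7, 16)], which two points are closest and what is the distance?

Computing all pairwise distances among 10 points:

d((-27, -23), (26, 8)) = 61.4003
d((-27, -23), (3, 21)) = 53.2541
d((-27, -23), (4, -28)) = 31.4006
d((-27, -23), (5, -8)) = 35.3412
d((-27, -23), (24, 27)) = 71.4213
d((-27, -23), (-10, 16)) = 42.5441
d((-27, -23), (21, -21)) = 48.0416
d((-27, -23), (-3, 23)) = 51.8845
d((-27, -23), (-7, 16)) = 43.8292
d((26, 8), (3, 21)) = 26.4197
d((26, 8), (4, -28)) = 42.19
d((26, 8), (5, -8)) = 26.4008
d((26, 8), (24, 27)) = 19.105
d((26, 8), (-10, 16)) = 36.8782
d((26, 8), (21, -21)) = 29.4279
d((26, 8), (-3, 23)) = 32.6497
d((26, 8), (-7, 16)) = 33.9559
d((3, 21), (4, -28)) = 49.0102
d((3, 21), (5, -8)) = 29.0689
d((3, 21), (24, 27)) = 21.8403
d((3, 21), (-10, 16)) = 13.9284
d((3, 21), (21, -21)) = 45.6946
d((3, 21), (-3, 23)) = 6.3246
d((3, 21), (-7, 16)) = 11.1803
d((4, -28), (5, -8)) = 20.025
d((4, -28), (24, 27)) = 58.5235
d((4, -28), (-10, 16)) = 46.1736
d((4, -28), (21, -21)) = 18.3848
d((4, -28), (-3, 23)) = 51.4782
d((4, -28), (-7, 16)) = 45.3542
d((5, -8), (24, 27)) = 39.8246
d((5, -8), (-10, 16)) = 28.3019
d((5, -8), (21, -21)) = 20.6155
d((5, -8), (-3, 23)) = 32.0156
d((5, -8), (-7, 16)) = 26.8328
d((24, 27), (-10, 16)) = 35.7351
d((24, 27), (21, -21)) = 48.0937
d((24, 27), (-3, 23)) = 27.2947
d((24, 27), (-7, 16)) = 32.8938
d((-10, 16), (21, -21)) = 48.2701
d((-10, 16), (-3, 23)) = 9.8995
d((-10, 16), (-7, 16)) = 3.0 <-- minimum
d((21, -21), (-3, 23)) = 50.1199
d((21, -21), (-7, 16)) = 46.4004
d((-3, 23), (-7, 16)) = 8.0623

Closest pair: (-10, 16) and (-7, 16) with distance 3.0

The closest pair is (-10, 16) and (-7, 16) with Euclidean distance 3.0. For 10 points, brute-force pairwise comparison is shown above. For large n, the divide-and-conquer algorithm (sort by x, recurse on halves, check the dividing strip) achieves O(n log n).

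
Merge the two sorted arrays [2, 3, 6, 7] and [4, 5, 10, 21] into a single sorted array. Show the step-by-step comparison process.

Merging process:

Compare 2 vs 4: take 2 from left. Merged: [2]
Compare 3 vs 4: take 3 from left. Merged: [2, 3]
Compare 6 vs 4: take 4 from right. Merged: [2, 3, 4]
Compare 6 vs 5: take 5 from right. Merged: [2, 3, 4, 5]
Compare 6 vs 10: take 6 from left. Merged: [2, 3, 4, 5, 6]
Compare 7 vs 10: take 7 from left. Merged: [2, 3, 4, 5, 6, 7]
Append remaining from right: [10, 21]. Merged: [2, 3, 4, 5, 6, 7, 10, 21]

Final merged array: [2, 3, 4, 5, 6, 7, 10, 21]
Total comparisons: 6

The merged array is [2, 3, 4, 5, 6, 7, 10, 21], requiring 6 comparisons. The merge step runs in O(n) time where n is the total number of elements.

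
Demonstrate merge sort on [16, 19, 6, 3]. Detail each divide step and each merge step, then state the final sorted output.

Merge sort trace:

Split: [16, 19, 6, 3] -> [16, 19] and [6, 3]
  Split: [16, 19] -> [16] and [19]
  Merge: [16] + [19] -> [16, 19]
  Split: [6, 3] -> [6] and [3]
  Merge: [6] + [3] -> [3, 6]
Merge: [16, 19] + [3, 6] -> [3, 6, 16, 19]

Final sorted array: [3, 6, 16, 19]

The merge sort proceeds by recursively splitting the array and merging sorted halves.
After all merges, the sorted array is [3, 6, 16, 19].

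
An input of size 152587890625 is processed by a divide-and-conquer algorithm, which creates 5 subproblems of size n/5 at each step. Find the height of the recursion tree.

For divide and conquer with division factor 5:

Problem sizes at each level:
Level 0: 152587890625
Level 1: 30517578125
Level 2: 6103515625
Level 3: 1220703125
Level 4: 244140625
Level 5: 48828125
Level 6: 9765625
Level 7: 1953125
Level 8: 390625
Level 9: 78125
Level 10: 15625
Level 11: 3125
Level 12: 625
Level 13: 125
Level 14: 25
Level 15: 5
Level 16: 1

The root is level 0 and the size-1 base case is level 16 (the tree spans levels 0 through 16, i.e. 17 levels counting the root), so the depth is the number of divisions: log_5(152587890625) = 16

The recursion tree depth is log_5(152587890625) = 16. At each level, the problem size is divided by 5, so it takes 16 divisions to reduce to a base case of size 1. The algorithm makes 5 recursive calls at each level.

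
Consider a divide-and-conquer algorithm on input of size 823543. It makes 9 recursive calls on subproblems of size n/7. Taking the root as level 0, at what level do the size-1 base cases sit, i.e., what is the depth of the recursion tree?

For divide and conquer with division factor 7:

Problem sizes at each level:
Level 0: 823543
Level 1: 117649
Level 2: 16807
Level 3: 2401
Level 4: 343
Level 5: 49
Level 6: 7
Level 7: 1

The root is level 0 and the size-1 base case is level 7 (the tree spans levels 0 through 7, i.e. 8 levels counting the root), so the depth is the number of divisions: log_7(823543) = 7

The recursion tree depth is log_7(823543) = 7. At each level, the problem size is divided by 7, so it takes 7 divisions to reduce to a base case of size 1. The algorithm makes 9 recursive calls at each level.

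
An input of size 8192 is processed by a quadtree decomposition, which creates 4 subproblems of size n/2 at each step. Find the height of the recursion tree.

For divide and conquer with division factor 2:

Problem sizes at each level:
Level 0: 8192
Level 1: 4096
Level 2: 2048
Level 3: 1024
Level 4: 512
Level 5: 256
Level 6: 128
Level 7: 64
Level 8: 32
Level 9: 16
Level 10: 8
Level 11: 4
Level 12: 2
Level 13: 1

The root is level 0 and the size-1 base case is level 13 (the tree spans levels 0 through 13, i.e. 14 levels counting the root), so the depth is the number of divisions: log_2(8192) = 13

The recursion tree depth is log_2(8192) = 13. At each level, the problem size is divided by 2, so it takes 13 divisions to reduce to a base case of size 1. The algorithm makes 4 recursive calls at each level.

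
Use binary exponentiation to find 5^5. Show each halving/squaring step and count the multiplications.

Computing 5^5 by squaring (build up from 5^1; each line after the first costs one multiplication):

5^1 = 5
5^2 = (5^1)^2 = 5^2 = 25
5^4 = (5^2)^2 = 25^2 = 625
5^5 = 5 * 5^4 = 5 * 625 = 3125

Result: 3125
Multiplications needed: 3 (3 lines after 5^1)

5^5 = 3125. Using exponentiation by squaring, this requires 3 multiplications. The key idea: if the exponent is even, square the half-power; if odd, multiply by the base once.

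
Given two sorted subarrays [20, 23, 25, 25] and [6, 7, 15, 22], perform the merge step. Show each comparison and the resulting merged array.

Merging process:

Compare 20 vs 6: take 6 from right. Merged: [6]
Compare 20 vs 7: take 7 from right. Merged: [6, 7]
Compare 20 vs 15: take 15 from right. Merged: [6, 7, 15]
Compare 20 vs 22: take 20 from left. Merged: [6, 7, 15, 20]
Compare 23 vs 22: take 22 from right. Merged: [6, 7, 15, 20, 22]
Append remaining from left: [23, 25, 25]. Merged: [6, 7, 15, 20, 22, 23, 25, 25]

Final merged array: [6, 7, 15, 20, 22, 23, 25, 25]
Total comparisons: 5

The merged array is [6, 7, 15, 20, 22, 23, 25, 25], requiring 5 comparisons. The merge step runs in O(n) time where n is the total number of elements.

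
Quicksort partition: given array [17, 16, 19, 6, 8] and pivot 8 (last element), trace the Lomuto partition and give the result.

Lomuto partition with pivot = 8:

Initial array: [17, 16, 19, 6, 8]

arr[0]=17 > 8: no swap
arr[1]=16 > 8: no swap
arr[2]=19 > 8: no swap
arr[3]=6 <= 8: swap with position 0, array becomes [6, 16, 19, 17, 8]

Place pivot at position 1: [6, 8, 19, 17, 16]
Pivot position: 1

After partitioning with pivot 8, the array becomes [6, 8, 19, 17, 16]. The pivot is placed at index 1. All elements to the left of the pivot are <= 8, and all elements to the right are > 8.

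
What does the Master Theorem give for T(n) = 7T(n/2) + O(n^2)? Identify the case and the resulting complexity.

Master Theorem for T(n) = 7T(n/2) + O(n^2):

a = 7, b = 2, c = 2
log_b(a) = log_2(7) = 2.8074

Case 1: c = 2 < log_2(7) = 2.8074
T(n) = O(n^(log_2 7))

For T(n) = 7T(n/2) + O(n^2): log_2(7) = 2.8074. This is Case 1 of the Master Theorem (c < log_b(a), work dominated by leaves), giving O(n^(log_2 7)).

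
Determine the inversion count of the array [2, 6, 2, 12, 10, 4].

Finding inversions in [2, 6, 2, 12, 10, 4]:

(1, 2): arr[1]=6 > arr[2]=2
(1, 5): arr[1]=6 > arr[5]=4
(3, 4): arr[3]=12 > arr[4]=10
(3, 5): arr[3]=12 > arr[5]=4
(4, 5): arr[4]=10 > arr[5]=4

Total inversions: 5

The array has 5 inversion(s): (1,2), (1,5), (3,4), (3,5), (4,5). Each pair (i,j) satisfies i < j and arr[i] > arr[j].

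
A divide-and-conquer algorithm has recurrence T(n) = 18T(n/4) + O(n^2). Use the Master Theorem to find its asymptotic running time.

Master Theorem for T(n) = 18T(n/4) + O(n^2):

a = 18, b = 4, c = 2
log_b(a) = log_4(18) = 2.0850

Case 1: c = 2 < log_4(18) = 2.0850
T(n) = O(n^(log_4 18))

For T(n) = 18T(n/4) + O(n^2): log_4(18) = 2.0850. This is Case 1 of the Master Theorem (c < log_b(a), work dominated by leaves), giving O(n^(log_4 18)).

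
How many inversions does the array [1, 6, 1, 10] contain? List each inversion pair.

Finding inversions in [1, 6, 1, 10]:

(1, 2): arr[1]=6 > arr[2]=1

Total inversions: 1

The array has 1 inversion(s): (1,2). Each pair (i,j) satisfies i < j and arr[i] > arr[j].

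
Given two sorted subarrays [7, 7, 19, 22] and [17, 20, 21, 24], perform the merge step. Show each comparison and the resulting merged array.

Merging process:

Compare 7 vs 17: take 7 from left. Merged: [7]
Compare 7 vs 17: take 7 from left. Merged: [7, 7]
Compare 19 vs 17: take 17 from right. Merged: [7, 7, 17]
Compare 19 vs 20: take 19 from left. Merged: [7, 7, 17, 19]
Compare 22 vs 20: take 20 from right. Merged: [7, 7, 17, 19, 20]
Compare 22 vs 21: take 21 from right. Merged: [7, 7, 17, 19, 20, 21]
Compare 22 vs 24: take 22 from left. Merged: [7, 7, 17, 19, 20, 21, 22]
Append remaining from right: [24]. Merged: [7, 7, 17, 19, 20, 21, 22, 24]

Final merged array: [7, 7, 17, 19, 20, 21, 22, 24]
Total comparisons: 7

The merged array is [7, 7, 17, 19, 20, 21, 22, 24], requiring 7 comparisons. The merge step runs in O(n) time where n is the total number of elements.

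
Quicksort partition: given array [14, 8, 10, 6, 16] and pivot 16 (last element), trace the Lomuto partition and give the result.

Lomuto partition with pivot = 16:

Initial array: [14, 8, 10, 6, 16]

arr[0]=14 <= 16: swap with position 0, array becomes [14, 8, 10, 6, 16]
arr[1]=8 <= 16: swap with position 1, array becomes [14, 8, 10, 6, 16]
arr[2]=10 <= 16: swap with position 2, array becomes [14, 8, 10, 6, 16]
arr[3]=6 <= 16: swap with position 3, array becomes [14, 8, 10, 6, 16]

Place pivot at position 4: [14, 8, 10, 6, 16]
Pivot position: 4

After partitioning with pivot 16, the array becomes [14, 8, 10, 6, 16]. The pivot is placed at index 4. All elements to the left of the pivot are <= 16, and all elements to the right are > 16.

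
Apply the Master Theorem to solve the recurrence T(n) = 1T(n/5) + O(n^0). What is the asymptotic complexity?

Master Theorem for T(n) = 1T(n/5) + O(n^0):

a = 1, b = 5, c = 0
log_b(a) = log_5(1) = 0.0000

Case 2: c = 0 = log_5(1) = 0.0000
T(n) = O(n^0 log n) = O(log n)

For T(n) = 1T(n/5) + O(n^0): log_5(1) = 0.0000. This is Case 2 of the Master Theorem (c = log_b(a), equal work at all levels), giving O(log n).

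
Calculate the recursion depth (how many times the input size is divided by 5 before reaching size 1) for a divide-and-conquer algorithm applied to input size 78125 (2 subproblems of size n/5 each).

For divide and conquer with division factor 5:

Problem sizes at each level:
Level 0: 78125
Level 1: 15625
Level 2: 3125
Level 3: 625
Level 4: 125
Level 5: 25
Level 6: 5
Level 7: 1

The root is level 0 and the size-1 base case is level 7 (the tree spans levels 0 through 7, i.e. 8 levels counting the root), so the depth is the number of divisions: log_5(78125) = 7

The recursion tree depth is log_5(78125) = 7. At each level, the problem size is divided by 5, so it takes 7 divisions to reduce to a base case of size 1. The algorithm makes 2 recursive calls at each level.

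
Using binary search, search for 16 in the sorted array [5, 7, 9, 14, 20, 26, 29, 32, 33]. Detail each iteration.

Binary search for 16 in [5, 7, 9, 14, 20, 26, 29, 32, 33]:

lo=0, hi=8, mid=4, arr[mid]=20 -> 20 > 16, search left half
lo=0, hi=3, mid=1, arr[mid]=7 -> 7 < 16, search right half
lo=2, hi=3, mid=2, arr[mid]=9 -> 9 < 16, search right half
lo=3, hi=3, mid=3, arr[mid]=14 -> 14 < 16, search right half
lo=4 > hi=3, target 16 not found

Binary search determines that 16 is not in the array after 4 comparisons. The search space was exhausted without finding the target.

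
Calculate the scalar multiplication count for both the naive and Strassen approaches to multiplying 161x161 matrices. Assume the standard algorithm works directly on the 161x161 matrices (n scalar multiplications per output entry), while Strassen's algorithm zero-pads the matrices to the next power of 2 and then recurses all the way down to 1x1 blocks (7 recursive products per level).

Matrix multiplication for 161x161 matrices:

Strassen's algorithm requires power-of-2 dimensions. Pad 161x161 to 256x256 (next power of 2).

Standard algorithm: 161^3 = 4173281 multiplications
Strassen's algorithm: 7^(log2(256)) = 7^8 = 5764801 multiplications
Difference: 4173281 - 5764801 = -1591520 (Strassen uses MORE here due to padding overhead — for small or just-over-power-of-2 n, padding can outweigh the per-level savings)

Standard: 4173281 multiplications (161^3). Strassen: 5764801 multiplications (7^8, after padding to 256x256). Strassen reduces 8 recursive multiplications to 7 at each level.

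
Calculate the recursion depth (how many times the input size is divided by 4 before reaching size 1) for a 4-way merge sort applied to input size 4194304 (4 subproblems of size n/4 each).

For divide and conquer with division factor 4:

Problem sizes at each level:
Level 0: 4194304
Level 1: 1048576
Level 2: 262144
Level 3: 65536
Level 4: 16384
Level 5: 4096
Level 6: 1024
Level 7: 256
Level 8: 64
Level 9: 16
Level 10: 4
Level 11: 1

The root is level 0 and the size-1 base case is level 11 (the tree spans levels 0 through 11, i.e. 12 levels counting the root), so the depth is the number of divisions: log_4(4194304) = 11

The recursion tree depth is log_4(4194304) = 11. At each level, the problem size is divided by 4, so it takes 11 divisions to reduce to a base case of size 1. The algorithm makes 4 recursive calls at each level.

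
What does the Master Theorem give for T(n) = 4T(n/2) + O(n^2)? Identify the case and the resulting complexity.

Master Theorem for T(n) = 4T(n/2) + O(n^2):

a = 4, b = 2, c = 2
log_b(a) = log_2(4) = 2.0000

Case 2: c = 2 = log_2(4) = 2.0000
T(n) = O(n^2 log n) = O(n^2 log n)

For T(n) = 4T(n/2) + O(n^2): log_2(4) = 2.0000. This is Case 2 of the Master Theorem (c = log_b(a), equal work at all levels), giving O(n^2 log n).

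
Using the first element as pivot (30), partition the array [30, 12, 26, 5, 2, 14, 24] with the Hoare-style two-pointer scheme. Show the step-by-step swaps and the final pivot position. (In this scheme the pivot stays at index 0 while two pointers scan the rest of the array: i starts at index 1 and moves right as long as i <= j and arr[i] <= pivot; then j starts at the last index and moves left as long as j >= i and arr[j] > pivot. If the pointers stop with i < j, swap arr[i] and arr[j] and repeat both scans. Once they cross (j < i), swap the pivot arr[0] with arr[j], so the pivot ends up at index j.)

Hoare-style two-pointer partition with pivot = 30:

Initial array: [30, 12, 26, 5, 2, 14, 24]

Pointers start at i = 1, j = 6.
i ends at 7, j ends at 6: the pointers have crossed (j < i), so scanning stops.

Swap pivot arr[0] with arr[6] to place pivot at position 6: [24, 12, 26, 5, 2, 14, 30]
Pivot position: 6

After partitioning with pivot 30, the array becomes [24, 12, 26, 5, 2, 14, 30]. The pivot is placed at index 6. All elements to the left of the pivot are <= 30, and all elements to the right are > 30.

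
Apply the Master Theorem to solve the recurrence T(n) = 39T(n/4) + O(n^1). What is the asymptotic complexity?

Master Theorem for T(n) = 39T(n/4) + O(n^1):

a = 39, b = 4, c = 1
log_b(a) = log_4(39) = 2.6427

Case 1: c = 1 < log_4(39) = 2.6427
T(n) = O(n^(log_4 39))

For T(n) = 39T(n/4) + O(n^1): log_4(39) = 2.6427. This is Case 1 of the Master Theorem (c < log_b(a), work dominated by leaves), giving O(n^(log_4 39)).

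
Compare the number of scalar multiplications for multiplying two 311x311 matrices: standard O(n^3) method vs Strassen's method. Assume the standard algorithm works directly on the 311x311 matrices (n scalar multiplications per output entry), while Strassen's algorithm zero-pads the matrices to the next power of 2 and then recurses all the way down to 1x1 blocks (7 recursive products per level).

Matrix multiplication for 311x311 matrices:

Strassen's algorithm requires power-of-2 dimensions. Pad 311x311 to 512x512 (next power of 2).

Standard algorithm: 311^3 = 30080231 multiplications
Strassen's algorithm: 7^(log2(512)) = 7^9 = 40353607 multiplications
Difference: 30080231 - 40353607 = -10273376 (Strassen uses MORE here due to padding overhead — for small or just-over-power-of-2 n, padding can outweigh the per-level savings)

Standard: 30080231 multiplications (311^3). Strassen: 40353607 multiplications (7^9, after padding to 512x512). Strassen reduces 8 recursive multiplications to 7 at each level.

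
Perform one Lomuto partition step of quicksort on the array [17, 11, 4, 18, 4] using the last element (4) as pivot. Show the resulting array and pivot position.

Lomuto partition with pivot = 4:

Initial array: [17, 11, 4, 18, 4]

arr[0]=17 > 4: no swap
arr[1]=11 > 4: no swap
arr[2]=4 <= 4: swap with position 0, array becomes [4, 11, 17, 18, 4]
arr[3]=18 > 4: no swap

Place pivot at position 1: [4, 4, 17, 18, 11]
Pivot position: 1

After partitioning with pivot 4, the array becomes [4, 4, 17, 18, 11]. The pivot is placed at index 1. All elements to the left of the pivot are <= 4, and all elements to the right are > 4.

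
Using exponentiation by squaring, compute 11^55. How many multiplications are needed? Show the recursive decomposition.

Computing 11^55 by squaring (build up from 11^1; each line after the first costs one multiplication):

11^1 = 11
11^2 = (11^1)^2 = 11^2 = 121
11^3 = 11 * 11^2 = 11 * 121 = 1331
11^6 = (11^3)^2 = 1331^2 = 1771561
11^12 = (11^6)^2 = 1771561^2 = 3138428376721
11^13 = 11 * 11^12 = 11 * 3138428376721 = 34522712143931
11^26 = (11^13)^2 = 34522712143931^2 = 1191817653772720942460132761
11^27 = 11 * 11^26 = 11 * 1191817653772720942460132761 = 13109994191499930367061460371
11^54 = (11^27)^2 = 13109994191499930367061460371^2 = 171871947701161912897410416779483616222663749691203457641
11^55 = 11 * 11^54 = 11 * 171871947701161912897410416779483616222663749691203457641 = 1890591424712781041871514584574319778449301246603238034051

Result: 1890591424712781041871514584574319778449301246603238034051
Multiplications needed: 9 (9 lines after 11^1)

11^55 = 1890591424712781041871514584574319778449301246603238034051. Using exponentiation by squaring, this requires 9 multiplications. The key idea: if the exponent is even, square the half-power; if odd, multiply by the base once.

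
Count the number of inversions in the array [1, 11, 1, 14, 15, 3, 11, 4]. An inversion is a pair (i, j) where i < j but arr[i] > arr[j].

Finding inversions in [1, 11, 1, 14, 15, 3, 11, 4]:

(1, 2): arr[1]=11 > arr[2]=1
(1, 5): arr[1]=11 > arr[5]=3
(1, 7): arr[1]=11 > arr[7]=4
(3, 5): arr[3]=14 > arr[5]=3
(3, 6): arr[3]=14 > arr[6]=11
(3, 7): arr[3]=14 > arr[7]=4
(4, 5): arr[4]=15 > arr[5]=3
(4, 6): arr[4]=15 > arr[6]=11
(4, 7): arr[4]=15 > arr[7]=4
(6, 7): arr[6]=11 > arr[7]=4

Total inversions: 10

The array has 10 inversion(s): (1,2), (1,5), (1,7), (3,5), (3,6), (3,7), (4,5), (4,6), (4,7), (6,7). Each pair (i,j) satisfies i < j and arr[i] > arr[j].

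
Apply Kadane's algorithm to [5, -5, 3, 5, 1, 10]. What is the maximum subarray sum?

Using Kadane's algorithm on [5, -5, 3, 5, 1, 10]:

Scanning through the array:
Position 1 (value -5): max_ending_here = 0, max_so_far = 5
Position 2 (value 3): max_ending_here = 3, max_so_far = 5
Position 3 (value 5): max_ending_here = 8, max_so_far = 8
Position 4 (value 1): max_ending_here = 9, max_so_far = 9
Position 5 (value 10): max_ending_here = 19, max_so_far = 19

Maximum subarray: [5, -5, 3, 5, 1, 10]
Maximum sum: 19

The maximum subarray is [5, -5, 3, 5, 1, 10] with sum 19. This subarray runs from index 0 to index 5.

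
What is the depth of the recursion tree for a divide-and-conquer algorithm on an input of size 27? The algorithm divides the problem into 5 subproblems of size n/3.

For divide and conquer with division factor 3:

Problem sizes at each level:
Level 0: 27
Level 1: 9
Level 2: 3
Level 3: 1

The root is level 0 and the size-1 base case is level 3 (the tree spans levels 0 through 3, i.e. 4 levels counting the root), so the depth is the number of divisions: log_3(27) = 3

The recursion tree depth is log_3(27) = 3. At each level, the problem size is divided by 3, so it takes 3 divisions to reduce to a base case of size 1. The algorithm makes 5 recursive calls at each level.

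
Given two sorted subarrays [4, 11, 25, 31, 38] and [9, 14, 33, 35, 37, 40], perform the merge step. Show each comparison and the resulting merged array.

Merging process:

Compare 4 vs 9: take 4 from left. Merged: [4]
Compare 11 vs 9: take 9 from right. Merged: [4, 9]
Compare 11 vs 14: take 11 from left. Merged: [4, 9, 11]
Compare 25 vs 14: take 14 from right. Merged: [4, 9, 11, 14]
Compare 25 vs 33: take 25 from left. Merged: [4, 9, 11, 14, 25]
Compare 31 vs 33: take 31 from left. Merged: [4, 9, 11, 14, 25, 31]
Compare 38 vs 33: take 33 from right. Merged: [4, 9, 11, 14, 25, 31, 33]
Compare 38 vs 35: take 35 from right. Merged: [4, 9, 11, 14, 25, 31, 33, 35]
Compare 38 vs 37: take 37 from right. Merged: [4, 9, 11, 14, 25, 31, 33, 35, 37]
Compare 38 vs 40: take 38 from left. Merged: [4, 9, 11, 14, 25, 31, 33, 35, 37, 38]
Append remaining from right: [40]. Merged: [4, 9, 11, 14, 25, 31, 33, 35, 37, 38, 40]

Final merged array: [4, 9, 11, 14, 25, 31, 33, 35, 37, 38, 40]
Total comparisons: 10

The merged array is [4, 9, 11, 14, 25, 31, 33, 35, 37, 38, 40], requiring 10 comparisons. The merge step runs in O(n) time where n is the total number of elements.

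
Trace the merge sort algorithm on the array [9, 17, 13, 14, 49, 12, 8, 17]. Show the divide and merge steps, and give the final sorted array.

Merge sort trace:

Split: [9, 17, 13, 14, 49, 12, 8, 17] -> [9, 17, 13, 14] and [49, 12, 8, 17]
  Split: [9, 17, 13, 14] -> [9, 17] and [13, 14]
    Split: [9, 17] -> [9] and [17]
    Merge: [9] + [17] -> [9, 17]
    Split: [13, 14] -> [13] and [14]
    Merge: [13] + [14] -> [13, 14]
  Merge: [9, 17] + [13, 14] -> [9, 13, 14, 17]
  Split: [49, 12, 8, 17] -> [49, 12] and [8, 17]
    Split: [49, 12] -> [49] and [12]
    Merge: [49] + [12] -> [12, 49]
    Split: [8, 17] -> [8] and [17]
    Merge: [8] + [17] -> [8, 17]
  Merge: [12, 49] + [8, 17] -> [8, 12, 17, 49]
Merge: [9, 13, 14, 17] + [8, 12, 17, 49] -> [8, 9, 12, 13, 14, 17, 17, 49]

Final sorted array: [8, 9, 12, 13, 14, 17, 17, 49]

The merge sort proceeds by recursively splitting the array and merging sorted halves.
After all merges, the sorted array is [8, 9, 12, 13, 14, 17, 17, 49].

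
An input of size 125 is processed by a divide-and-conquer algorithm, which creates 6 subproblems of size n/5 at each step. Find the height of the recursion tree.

For divide and conquer with division factor 5:

Problem sizes at each level:
Level 0: 125
Level 1: 25
Level 2: 5
Level 3: 1

The root is level 0 and the size-1 base case is level 3 (the tree spans levels 0 through 3, i.e. 4 levels counting the root), so the depth is the number of divisions: log_5(125) = 3

The recursion tree depth is log_5(125) = 3. At each level, the problem size is divided by 5, so it takes 3 divisions to reduce to a base case of size 1. The algorithm makes 6 recursive calls at each level.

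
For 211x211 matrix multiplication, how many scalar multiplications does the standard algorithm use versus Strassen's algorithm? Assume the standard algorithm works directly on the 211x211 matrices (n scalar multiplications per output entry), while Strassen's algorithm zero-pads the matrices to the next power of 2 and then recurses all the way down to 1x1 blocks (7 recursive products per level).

Matrix multiplication for 211x211 matrices:

Strassen's algorithm requires power-of-2 dimensions. Pad 211x211 to 256x256 (next power of 2).

Standard algorithm: 211^3 = 9393931 multiplications
Strassen's algorithm: 7^(log2(256)) = 7^8 = 5764801 multiplications
Savings: 9393931 - 5764801 = 3629130 multiplications

Standard: 9393931 multiplications (211^3). Strassen: 5764801 multiplications (7^8, after padding to 256x256). Strassen reduces 8 recursive multiplications to 7 at each level.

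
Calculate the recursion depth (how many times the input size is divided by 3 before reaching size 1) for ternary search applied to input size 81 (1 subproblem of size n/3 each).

For divide and conquer with division factor 3:

Problem sizes at each level:
Level 0: 81
Level 1: 27
Level 2: 9
Level 3: 3
Level 4: 1

The root is level 0 and the size-1 base case is level 4 (the tree spans levels 0 through 4, i.e. 5 levels counting the root), so the depth is the number of divisions: log_3(81) = 4

The recursion tree depth is log_3(81) = 4. At each level, the problem size is divided by 3, so it takes 4 divisions to reduce to a base case of size 1. The algorithm makes 1 recursive call at each level.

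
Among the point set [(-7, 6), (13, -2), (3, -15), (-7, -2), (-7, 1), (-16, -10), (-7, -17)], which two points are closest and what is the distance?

Computing all pairwise distances among 7 points:

d((-7, 6), (13, -2)) = 21.5407
d((-7, 6), (3, -15)) = 23.2594
d((-7, 6), (-7, -2)) = 8.0
d((-7, 6), (-7, 1)) = 5.0
d((-7, 6), (-16, -10)) = 18.3576
d((-7, 6), (-7, -17)) = 23.0
d((13, -2), (3, -15)) = 16.4012
d((13, -2), (-7, -2)) = 20.0
d((13, -2), (-7, 1)) = 20.2237
d((13, -2), (-16, -10)) = 30.0832
d((13, -2), (-7, -17)) = 25.0
d((3, -15), (-7, -2)) = 16.4012
d((3, -15), (-7, 1)) = 18.868
d((3, -15), (-16, -10)) = 19.6469
d((3, -15), (-7, -17)) = 10.198
d((-7, -2), (-7, 1)) = 3.0 <-- minimum
d((-7, -2), (-16, -10)) = 12.0416
d((-7, -2), (-7, -17)) = 15.0
d((-7, 1), (-16, -10)) = 14.2127
d((-7, 1), (-7, -17)) = 18.0
d((-16, -10), (-7, -17)) = 11.4018

Closest pair: (-7, -2) and (-7, 1) with distance 3.0

The closest pair is (-7, -2) and (-7, 1) with Euclidean distance 3.0. For 7 points, brute-force pairwise comparison is shown above. For large n, the divide-and-conquer algorithm (sort by x, recurse on halves, check the dividing strip) achieves O(n log n).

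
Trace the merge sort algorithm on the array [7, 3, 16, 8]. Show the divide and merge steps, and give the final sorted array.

Merge sort trace:

Split: [7, 3, 16, 8] -> [7, 3] and [16, 8]
  Split: [7, 3] -> [7] and [3]
  Merge: [7] + [3] -> [3, 7]
  Split: [16, 8] -> [16] and [8]
  Merge: [16] + [8] -> [8, 16]
Merge: [3, 7] + [8, 16] -> [3, 7, 8, 16]

Final sorted array: [3, 7, 8, 16]

The merge sort proceeds by recursively splitting the array and merging sorted halves.
After all merges, the sorted array is [3, 7, 8, 16].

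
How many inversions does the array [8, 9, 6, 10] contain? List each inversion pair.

Finding inversions in [8, 9, 6, 10]:

(0, 2): arr[0]=8 > arr[2]=6
(1, 2): arr[1]=9 > arr[2]=6

Total inversions: 2

The array has 2 inversion(s): (0,2), (1,2). Each pair (i,j) satisfies i < j and arr[i] > arr[j].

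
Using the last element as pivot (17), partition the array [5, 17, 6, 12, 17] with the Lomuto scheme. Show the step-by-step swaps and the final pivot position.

Lomuto partition with pivot = 17:

Initial array: [5, 17, 6, 12, 17]

arr[0]=5 <= 17: swap with position 0, array becomes [5, 17, 6, 12, 17]
arr[1]=17 <= 17: swap with position 1, array becomes [5, 17, 6, 12, 17]
arr[2]=6 <= 17: swap with position 2, array becomes [5, 17, 6, 12, 17]
arr[3]=12 <= 17: swap with position 3, array becomes [5, 17, 6, 12, 17]

Place pivot at position 4: [5, 17, 6, 12, 17]
Pivot position: 4

After partitioning with pivot 17, the array becomes [5, 17, 6, 12, 17]. The pivot is placed at index 4. All elements to the left of the pivot are <= 17, and all elements to the right are > 17.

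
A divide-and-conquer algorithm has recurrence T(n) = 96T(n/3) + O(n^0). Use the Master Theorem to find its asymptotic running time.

Master Theorem for T(n) = 96T(n/3) + O(n^0):

a = 96, b = 3, c = 0
log_b(a) = log_3(96) = 4.1546

Case 1: c = 0 < log_3(96) = 4.1546
T(n) = O(n^(log_3 96))

For T(n) = 96T(n/3) + O(n^0): log_3(96) = 4.1546. This is Case 1 of the Master Theorem (c < log_b(a), work dominated by leaves), giving O(n^(log_3 96)).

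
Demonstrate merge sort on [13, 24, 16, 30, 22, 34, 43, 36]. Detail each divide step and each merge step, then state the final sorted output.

Merge sort trace:

Split: [13, 24, 16, 30, 22, 34, 43, 36] -> [13, 24, 16, 30] and [22, 34, 43, 36]
  Split: [13, 24, 16, 30] -> [13, 24] and [16, 30]
    Split: [13, 24] -> [13] and [24]
    Merge: [13] + [24] -> [13, 24]
    Split: [16, 30] -> [16] and [30]
    Merge: [16] + [30] -> [16, 30]
  Merge: [13, 24] + [16, 30] -> [13, 16, 24, 30]
  Split: [22, 34, 43, 36] -> [22, 34] and [43, 36]
    Split: [22, 34] -> [22] and [34]
    Merge: [22] + [34] -> [22, 34]
    Split: [43, 36] -> [43] and [36]
    Merge: [43] + [36] -> [36, 43]
  Merge: [22, 34] + [36, 43] -> [22, 34, 36, 43]
Merge: [13, 16, 24, 30] + [22, 34, 36, 43] -> [13, 16, 22, 24, 30, 34, 36, 43]

Final sorted array: [13, 16, 22, 24, 30, 34, 36, 43]

The merge sort proceeds by recursively splitting the array and merging sorted halves.
After all merges, the sorted array is [13, 16, 22, 24, 30, 34, 36, 43].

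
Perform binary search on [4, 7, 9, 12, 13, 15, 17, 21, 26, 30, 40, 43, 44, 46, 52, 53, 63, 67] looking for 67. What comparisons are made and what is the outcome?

Binary search for 67 in [4, 7, 9, 12, 13, 15, 17, 21, 26, 30, 40, 43, 44, 46, 52, 53, 63, 67]:

lo=0, hi=17, mid=8, arr[mid]=26 -> 26 < 67, search right half
lo=9, hi=17, mid=13, arr[mid]=46 -> 46 < 67, search right half
lo=14, hi=17, mid=15, arr[mid]=53 -> 53 < 67, search right half
lo=16, hi=17, mid=16, arr[mid]=63 -> 63 < 67, search right half
lo=17, hi=17, mid=17, arr[mid]=67 -> Found target at index 17!

Binary search finds 67 at index 17 after 5 comparisons. The search repeatedly halves the search space by comparing with the middle element.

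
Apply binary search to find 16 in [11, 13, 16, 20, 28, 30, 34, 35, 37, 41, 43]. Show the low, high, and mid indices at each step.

Binary search for 16 in [11, 13, 16, 20, 28, 30, 34, 35, 37, 41, 43]:

lo=0, hi=10, mid=5, arr[mid]=30 -> 30 > 16, search left half
lo=0, hi=4, mid=2, arr[mid]=16 -> Found target at index 2!

Binary search finds 16 at index 2 after 2 comparisons. The search repeatedly halves the search space by comparing with the middle element.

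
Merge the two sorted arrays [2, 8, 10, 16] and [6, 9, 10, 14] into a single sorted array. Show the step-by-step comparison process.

Merging process:

Compare 2 vs 6: take 2 from left. Merged: [2]
Compare 8 vs 6: take 6 from right. Merged: [2, 6]
Compare 8 vs 9: take 8 from left. Merged: [2, 6, 8]
Compare 10 vs 9: take 9 from right. Merged: [2, 6, 8, 9]
Compare 10 vs 10: take 10 from left. Merged: [2, 6, 8, 9, 10]
Compare 16 vs 10: take 10 from right. Merged: [2, 6, 8, 9, 10, 10]
Compare 16 vs 14: take 14 from right. Merged: [2, 6, 8, 9, 10, 10, 14]
Append remaining from left: [16]. Merged: [2, 6, 8, 9, 10, 10, 14, 16]

Final merged array: [2, 6, 8, 9, 10, 10, 14, 16]
Total comparisons: 7

The merged array is [2, 6, 8, 9, 10, 10, 14, 16], requiring 7 comparisons. The merge step runs in O(n) time where n is the total number of elements.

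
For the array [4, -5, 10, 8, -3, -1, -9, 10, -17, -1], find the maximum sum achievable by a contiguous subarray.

Using Kadane's algorithm on [4, -5, 10, 8, -3, -1, -9, 10, -17, -1]:

Scanning through the array:
Position 1 (value -5): max_ending_here = -1, max_so_far = 4
Position 2 (value 10): max_ending_here = 10, max_so_far = 10
Position 3 (value 8): max_ending_here = 18, max_so_far = 18
Position 4 (value -3): max_ending_here = 15, max_so_far = 18
Position 5 (value -1): max_ending_here = 14, max_so_far = 18
Position 6 (value -9): max_ending_here = 5, max_so_far = 18
Position 7 (value 10): max_ending_here = 15, max_so_far = 18
Position 8 (value -17): max_ending_here = -2, max_so_far = 18
Position 9 (value -1): max_ending_here = -1, max_so_far = 18

Maximum subarray: [10, 8]
Maximum sum: 18

The maximum subarray is [10, 8] with sum 18. This subarray runs from index 2 to index 3.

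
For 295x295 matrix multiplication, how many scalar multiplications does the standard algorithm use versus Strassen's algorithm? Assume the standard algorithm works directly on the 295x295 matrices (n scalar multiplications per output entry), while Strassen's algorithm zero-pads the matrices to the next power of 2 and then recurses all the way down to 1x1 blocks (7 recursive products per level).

Matrix multiplication for 295x295 matrices:

Strassen's algorithm requires power-of-2 dimensions. Pad 295x295 to 512x512 (next power of 2).

Standard algorithm: 295^3 = 25672375 multiplications
Strassen's algorithm: 7^(log2(512)) = 7^9 = 40353607 multiplications
Difference: 25672375 - 40353607 = -14681232 (Strassen uses MORE here due to padding overhead — for small or just-over-power-of-2 n, padding can outweigh the per-level savings)

Standard: 25672375 multiplications (295^3). Strassen: 40353607 multiplications (7^9, after padding to 512x512). Strassen reduces 8 recursive multiplications to 7 at each level.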